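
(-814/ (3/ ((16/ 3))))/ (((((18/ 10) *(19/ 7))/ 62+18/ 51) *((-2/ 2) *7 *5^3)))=13727296/ 3583575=3.83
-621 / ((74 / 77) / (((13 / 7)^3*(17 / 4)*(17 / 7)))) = -4337227323 / 101528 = -42719.52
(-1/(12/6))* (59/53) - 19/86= -1772/2279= -0.78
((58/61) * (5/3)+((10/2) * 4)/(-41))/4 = 4115/15006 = 0.27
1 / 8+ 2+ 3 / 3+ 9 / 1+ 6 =145 / 8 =18.12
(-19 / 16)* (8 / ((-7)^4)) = -19 / 4802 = -0.00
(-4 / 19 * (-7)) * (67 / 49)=2.02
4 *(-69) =-276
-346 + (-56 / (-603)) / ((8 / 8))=-208582 / 603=-345.91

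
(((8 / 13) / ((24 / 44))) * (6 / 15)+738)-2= 143608 / 195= 736.45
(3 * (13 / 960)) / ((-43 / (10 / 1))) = -13 / 1376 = -0.01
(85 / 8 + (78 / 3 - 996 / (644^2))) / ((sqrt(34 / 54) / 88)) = 250613715 * sqrt(51) / 440657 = 4061.53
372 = 372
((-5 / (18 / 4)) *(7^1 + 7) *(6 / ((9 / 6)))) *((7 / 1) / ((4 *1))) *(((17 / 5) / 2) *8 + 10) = -23128 / 9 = -2569.78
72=72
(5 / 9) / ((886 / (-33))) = -55 / 2658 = -0.02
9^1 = 9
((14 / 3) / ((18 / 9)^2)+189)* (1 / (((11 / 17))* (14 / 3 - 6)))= -19397 / 88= -220.42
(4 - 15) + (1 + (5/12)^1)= -9.58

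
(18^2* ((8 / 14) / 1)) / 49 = 1296 / 343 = 3.78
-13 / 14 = -0.93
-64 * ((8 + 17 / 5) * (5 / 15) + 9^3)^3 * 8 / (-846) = 12592337649664 / 52875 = 238152957.91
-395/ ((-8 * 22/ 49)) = 19355/ 176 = 109.97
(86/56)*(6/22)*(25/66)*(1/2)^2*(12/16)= 3225/108416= 0.03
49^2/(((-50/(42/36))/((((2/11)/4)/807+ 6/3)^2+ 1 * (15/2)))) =-60924080037457/94561354800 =-644.28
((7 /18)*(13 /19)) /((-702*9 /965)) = -6755 /166212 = -0.04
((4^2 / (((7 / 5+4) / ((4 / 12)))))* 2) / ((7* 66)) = 80 / 18711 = 0.00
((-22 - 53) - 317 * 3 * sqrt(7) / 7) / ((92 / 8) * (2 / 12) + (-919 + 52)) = 900 / 10381 + 11412 * sqrt(7) / 72667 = 0.50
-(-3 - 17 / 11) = 50 / 11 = 4.55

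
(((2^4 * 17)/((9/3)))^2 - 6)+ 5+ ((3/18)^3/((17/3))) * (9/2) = 20121209/2448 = 8219.45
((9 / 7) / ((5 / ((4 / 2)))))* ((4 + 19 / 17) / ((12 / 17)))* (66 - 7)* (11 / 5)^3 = 20496069 / 8750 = 2342.41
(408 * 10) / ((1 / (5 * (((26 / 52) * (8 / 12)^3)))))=27200 / 9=3022.22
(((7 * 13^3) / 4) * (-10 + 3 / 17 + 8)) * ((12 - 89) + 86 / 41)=525142.10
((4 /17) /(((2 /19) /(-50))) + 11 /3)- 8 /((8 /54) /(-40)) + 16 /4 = 104851 /51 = 2055.90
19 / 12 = 1.58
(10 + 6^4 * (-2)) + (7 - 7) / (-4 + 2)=-2582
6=6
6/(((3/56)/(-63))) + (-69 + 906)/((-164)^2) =-189777339/26896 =-7055.97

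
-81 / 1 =-81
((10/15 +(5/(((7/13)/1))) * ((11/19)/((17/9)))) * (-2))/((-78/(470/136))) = 5599345/17988516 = 0.31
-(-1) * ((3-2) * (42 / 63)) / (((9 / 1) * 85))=2 / 2295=0.00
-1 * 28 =-28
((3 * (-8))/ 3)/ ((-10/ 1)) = 4/ 5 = 0.80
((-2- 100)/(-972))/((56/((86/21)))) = 731/95256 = 0.01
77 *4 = 308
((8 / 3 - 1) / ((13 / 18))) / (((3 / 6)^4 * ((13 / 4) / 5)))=9600 / 169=56.80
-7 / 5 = -1.40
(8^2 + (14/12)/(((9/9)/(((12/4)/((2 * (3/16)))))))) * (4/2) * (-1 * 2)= -880/3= -293.33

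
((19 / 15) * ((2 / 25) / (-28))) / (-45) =19 / 236250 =0.00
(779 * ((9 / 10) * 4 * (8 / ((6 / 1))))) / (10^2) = 37.39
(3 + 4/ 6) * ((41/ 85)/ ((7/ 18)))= 2706/ 595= 4.55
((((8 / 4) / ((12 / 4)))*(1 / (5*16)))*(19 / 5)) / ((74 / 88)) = 209 / 5550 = 0.04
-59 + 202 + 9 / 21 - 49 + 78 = 1207 / 7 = 172.43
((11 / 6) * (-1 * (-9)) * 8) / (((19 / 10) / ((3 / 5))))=792 / 19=41.68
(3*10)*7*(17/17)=210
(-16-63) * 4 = -316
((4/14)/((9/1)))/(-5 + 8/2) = -2/63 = -0.03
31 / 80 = 0.39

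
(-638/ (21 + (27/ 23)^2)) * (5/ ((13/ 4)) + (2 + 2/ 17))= -136350808/ 1308099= -104.24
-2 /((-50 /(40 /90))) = 4 /225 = 0.02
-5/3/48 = -5/144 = -0.03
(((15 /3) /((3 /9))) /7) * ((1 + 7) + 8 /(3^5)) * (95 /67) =927200 /37989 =24.41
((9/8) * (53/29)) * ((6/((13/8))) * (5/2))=7155/377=18.98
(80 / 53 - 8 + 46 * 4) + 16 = 10256 / 53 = 193.51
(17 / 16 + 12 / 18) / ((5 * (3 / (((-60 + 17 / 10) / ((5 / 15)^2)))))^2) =84632361 / 40000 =2115.81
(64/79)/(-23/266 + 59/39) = 663936/1168963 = 0.57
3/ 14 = 0.21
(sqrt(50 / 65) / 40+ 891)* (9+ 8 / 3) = 7* sqrt(130) / 312+ 10395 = 10395.26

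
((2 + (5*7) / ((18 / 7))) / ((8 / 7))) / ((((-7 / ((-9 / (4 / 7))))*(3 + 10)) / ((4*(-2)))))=-1967 / 104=-18.91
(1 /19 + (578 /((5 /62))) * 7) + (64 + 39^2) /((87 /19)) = 417519716 /8265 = 50516.60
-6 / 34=-3 / 17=-0.18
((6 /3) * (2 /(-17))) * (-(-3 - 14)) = -4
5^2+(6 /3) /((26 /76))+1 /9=30.96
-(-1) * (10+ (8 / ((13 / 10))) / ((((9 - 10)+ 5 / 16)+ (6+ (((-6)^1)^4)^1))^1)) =2708010 / 270673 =10.00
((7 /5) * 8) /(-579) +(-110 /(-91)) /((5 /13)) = 63298 /20265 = 3.12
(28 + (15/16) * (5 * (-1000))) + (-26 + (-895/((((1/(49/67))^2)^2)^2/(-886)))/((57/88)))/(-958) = -105636939692899857684535/22173731600657938446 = -4764.06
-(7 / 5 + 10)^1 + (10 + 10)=43 / 5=8.60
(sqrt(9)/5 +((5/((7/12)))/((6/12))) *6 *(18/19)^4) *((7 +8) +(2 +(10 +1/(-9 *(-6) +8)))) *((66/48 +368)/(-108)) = -41868365423825/5429694144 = -7711.00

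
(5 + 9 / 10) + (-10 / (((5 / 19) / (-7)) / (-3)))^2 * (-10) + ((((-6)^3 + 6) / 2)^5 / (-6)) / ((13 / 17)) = 180392632471 / 65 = 2775271268.78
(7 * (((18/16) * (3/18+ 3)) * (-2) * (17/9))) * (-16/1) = 1507.33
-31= -31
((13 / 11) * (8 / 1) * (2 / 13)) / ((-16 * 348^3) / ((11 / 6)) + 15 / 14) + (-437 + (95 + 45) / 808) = -4998015250487285 / 11441642364366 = -436.83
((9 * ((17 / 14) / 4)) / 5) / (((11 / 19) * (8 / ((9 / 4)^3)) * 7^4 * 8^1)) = 2119203 / 30290247680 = 0.00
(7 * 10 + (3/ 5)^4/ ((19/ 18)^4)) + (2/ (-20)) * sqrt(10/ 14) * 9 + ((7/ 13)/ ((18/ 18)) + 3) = 77977337228/ 1058858125 - 9 * sqrt(35)/ 70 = 72.88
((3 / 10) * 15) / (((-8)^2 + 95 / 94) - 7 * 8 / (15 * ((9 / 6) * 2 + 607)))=1935225 / 27955193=0.07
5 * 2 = 10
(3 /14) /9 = 1 /42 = 0.02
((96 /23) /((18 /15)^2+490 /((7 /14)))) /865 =60 /12203593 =0.00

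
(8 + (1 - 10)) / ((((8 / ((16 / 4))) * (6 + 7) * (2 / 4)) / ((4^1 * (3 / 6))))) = -2 / 13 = -0.15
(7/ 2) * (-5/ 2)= -35/ 4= -8.75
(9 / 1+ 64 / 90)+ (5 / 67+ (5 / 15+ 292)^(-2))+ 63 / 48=411775949051 / 37102782960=11.10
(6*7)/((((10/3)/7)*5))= 441/25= 17.64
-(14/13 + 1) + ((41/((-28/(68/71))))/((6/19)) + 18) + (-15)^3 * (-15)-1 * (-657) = 1988443127/38766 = 51293.48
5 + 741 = 746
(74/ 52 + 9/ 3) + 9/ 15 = 653/ 130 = 5.02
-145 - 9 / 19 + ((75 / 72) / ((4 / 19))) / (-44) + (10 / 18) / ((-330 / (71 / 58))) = -277237199 / 1904256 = -145.59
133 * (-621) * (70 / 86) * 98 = -283293990 / 43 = -6588232.33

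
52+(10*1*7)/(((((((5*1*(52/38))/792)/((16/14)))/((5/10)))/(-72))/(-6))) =26003620/13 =2000278.46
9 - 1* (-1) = 10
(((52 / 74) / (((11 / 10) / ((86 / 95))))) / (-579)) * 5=-22360 / 4477407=-0.00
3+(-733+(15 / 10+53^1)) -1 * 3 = -1357 / 2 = -678.50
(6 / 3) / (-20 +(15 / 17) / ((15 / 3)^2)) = -170 / 1697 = -0.10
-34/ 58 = -17/ 29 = -0.59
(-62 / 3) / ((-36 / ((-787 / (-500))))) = 24397 / 27000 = 0.90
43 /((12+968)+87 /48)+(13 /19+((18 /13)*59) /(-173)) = 171706759 /671261279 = 0.26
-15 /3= -5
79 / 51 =1.55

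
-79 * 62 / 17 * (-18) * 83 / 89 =4836.49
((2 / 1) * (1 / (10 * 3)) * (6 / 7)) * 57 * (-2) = -228 / 35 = -6.51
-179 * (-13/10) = 2327/10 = 232.70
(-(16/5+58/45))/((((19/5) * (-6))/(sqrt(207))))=101 * sqrt(23)/171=2.83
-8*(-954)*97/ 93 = 246768/ 31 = 7960.26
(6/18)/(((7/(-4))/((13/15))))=-52/315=-0.17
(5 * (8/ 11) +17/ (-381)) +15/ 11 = 1888/ 381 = 4.96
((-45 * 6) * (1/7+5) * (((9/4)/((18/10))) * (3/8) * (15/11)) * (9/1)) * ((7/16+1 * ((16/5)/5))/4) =-42416865/19712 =-2151.83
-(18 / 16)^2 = -81 / 64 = -1.27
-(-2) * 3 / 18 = 1 / 3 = 0.33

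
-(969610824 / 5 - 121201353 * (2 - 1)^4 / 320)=-61933891383 / 320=-193543410.57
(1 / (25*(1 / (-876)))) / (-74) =438 / 925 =0.47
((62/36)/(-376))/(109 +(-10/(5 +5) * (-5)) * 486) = -31/17183952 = -0.00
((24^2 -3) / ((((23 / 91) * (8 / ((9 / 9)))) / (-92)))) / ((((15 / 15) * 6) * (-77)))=2483 / 44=56.43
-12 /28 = -3 /7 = -0.43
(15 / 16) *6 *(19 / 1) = 855 / 8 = 106.88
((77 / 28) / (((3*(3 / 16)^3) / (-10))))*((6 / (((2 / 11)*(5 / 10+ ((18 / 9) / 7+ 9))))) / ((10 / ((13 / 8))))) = -2818816 / 3699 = -762.05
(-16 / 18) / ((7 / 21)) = -8 / 3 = -2.67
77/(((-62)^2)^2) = 0.00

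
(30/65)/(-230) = -3/1495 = -0.00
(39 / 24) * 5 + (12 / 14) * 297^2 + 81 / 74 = 156678287 / 2072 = 75616.93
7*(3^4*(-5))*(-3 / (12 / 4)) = 2835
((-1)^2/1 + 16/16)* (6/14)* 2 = 12/7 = 1.71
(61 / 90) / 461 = 61 / 41490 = 0.00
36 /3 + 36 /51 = 216 /17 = 12.71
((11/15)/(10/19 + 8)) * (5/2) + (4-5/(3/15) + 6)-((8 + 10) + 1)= -32839/972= -33.78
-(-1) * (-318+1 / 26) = -8267 / 26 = -317.96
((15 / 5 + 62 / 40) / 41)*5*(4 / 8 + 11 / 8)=1.04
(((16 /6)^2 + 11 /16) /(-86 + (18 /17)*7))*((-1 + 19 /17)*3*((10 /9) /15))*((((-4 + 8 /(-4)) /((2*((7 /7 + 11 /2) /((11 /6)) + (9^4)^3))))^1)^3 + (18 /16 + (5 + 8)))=-2202028101123818663884753719685386070489 /60090540790068362532332644646082004548000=-0.04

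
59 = 59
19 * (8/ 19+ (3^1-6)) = -49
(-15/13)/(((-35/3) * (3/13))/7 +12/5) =-75/131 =-0.57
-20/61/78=-10/2379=-0.00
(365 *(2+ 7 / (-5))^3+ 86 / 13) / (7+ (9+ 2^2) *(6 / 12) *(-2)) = -27773 / 1950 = -14.24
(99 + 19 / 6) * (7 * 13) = 55783 / 6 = 9297.17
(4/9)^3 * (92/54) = 2944/19683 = 0.15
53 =53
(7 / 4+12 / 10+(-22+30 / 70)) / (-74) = 2607 / 10360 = 0.25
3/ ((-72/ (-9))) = 0.38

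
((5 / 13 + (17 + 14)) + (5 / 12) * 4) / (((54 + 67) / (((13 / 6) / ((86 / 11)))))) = 1289 / 17028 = 0.08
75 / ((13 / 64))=4800 / 13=369.23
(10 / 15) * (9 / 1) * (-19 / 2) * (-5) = 285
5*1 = 5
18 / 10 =9 / 5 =1.80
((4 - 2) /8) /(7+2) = 1 /36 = 0.03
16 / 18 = 8 / 9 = 0.89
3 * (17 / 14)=51 / 14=3.64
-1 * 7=-7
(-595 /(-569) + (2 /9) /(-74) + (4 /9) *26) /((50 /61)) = 72805879 /4736925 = 15.37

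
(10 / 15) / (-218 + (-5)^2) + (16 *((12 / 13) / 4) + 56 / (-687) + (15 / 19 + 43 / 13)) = 19409414 / 2519229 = 7.70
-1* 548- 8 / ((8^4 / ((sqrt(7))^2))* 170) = -47697927 / 87040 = -548.00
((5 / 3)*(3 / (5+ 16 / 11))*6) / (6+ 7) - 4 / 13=46 / 923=0.05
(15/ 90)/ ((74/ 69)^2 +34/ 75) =39675/ 381716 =0.10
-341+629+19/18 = 5203/18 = 289.06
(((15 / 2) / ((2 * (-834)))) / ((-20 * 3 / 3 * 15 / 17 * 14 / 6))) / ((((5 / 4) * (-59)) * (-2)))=17 / 22962800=0.00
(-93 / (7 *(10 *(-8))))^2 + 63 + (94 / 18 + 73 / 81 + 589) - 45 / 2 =16146553369 / 25401600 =635.65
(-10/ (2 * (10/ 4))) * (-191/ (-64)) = -191/ 32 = -5.97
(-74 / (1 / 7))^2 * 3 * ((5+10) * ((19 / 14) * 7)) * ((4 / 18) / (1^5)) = 25490780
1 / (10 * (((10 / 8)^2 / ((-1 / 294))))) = -4 / 18375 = -0.00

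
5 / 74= 0.07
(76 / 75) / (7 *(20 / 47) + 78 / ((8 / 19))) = 14288 / 2654025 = 0.01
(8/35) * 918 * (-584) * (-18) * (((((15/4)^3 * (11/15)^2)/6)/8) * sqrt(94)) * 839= 30614374197 * sqrt(94)/28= 10600620367.30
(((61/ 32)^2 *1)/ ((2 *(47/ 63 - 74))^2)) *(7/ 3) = 34460181/ 87237529600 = 0.00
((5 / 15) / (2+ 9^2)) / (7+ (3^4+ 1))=1 / 22161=0.00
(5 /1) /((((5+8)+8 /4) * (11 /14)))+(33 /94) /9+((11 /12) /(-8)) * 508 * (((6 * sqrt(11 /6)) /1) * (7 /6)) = 479 /1034- 9779 * sqrt(66) /144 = -551.24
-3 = -3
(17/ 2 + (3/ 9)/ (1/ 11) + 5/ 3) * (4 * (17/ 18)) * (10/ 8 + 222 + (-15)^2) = 2529923/ 108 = 23425.21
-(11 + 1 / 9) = -100 / 9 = -11.11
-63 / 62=-1.02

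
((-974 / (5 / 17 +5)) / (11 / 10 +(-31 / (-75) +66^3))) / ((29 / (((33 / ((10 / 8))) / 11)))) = -0.00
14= 14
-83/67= -1.24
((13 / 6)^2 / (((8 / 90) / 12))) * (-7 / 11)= -17745 / 44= -403.30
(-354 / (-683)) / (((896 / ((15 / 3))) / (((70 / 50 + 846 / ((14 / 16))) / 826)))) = 101667 / 29986432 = 0.00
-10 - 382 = -392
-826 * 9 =-7434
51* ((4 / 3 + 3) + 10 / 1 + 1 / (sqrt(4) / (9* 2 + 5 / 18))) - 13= 14209 / 12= 1184.08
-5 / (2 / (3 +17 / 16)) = -325 / 32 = -10.16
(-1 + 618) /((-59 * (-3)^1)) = 617 /177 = 3.49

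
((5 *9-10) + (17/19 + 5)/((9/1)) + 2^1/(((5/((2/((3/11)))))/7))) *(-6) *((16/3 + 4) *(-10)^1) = 5380592/171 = 31465.45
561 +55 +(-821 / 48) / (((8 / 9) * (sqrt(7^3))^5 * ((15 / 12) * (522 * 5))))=616- 821 * sqrt(7) / 802460299200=616.00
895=895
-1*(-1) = 1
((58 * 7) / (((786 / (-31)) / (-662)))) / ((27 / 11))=4318.69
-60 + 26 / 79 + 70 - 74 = -5030 / 79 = -63.67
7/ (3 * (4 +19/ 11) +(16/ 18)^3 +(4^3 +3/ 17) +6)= 954261/ 12004688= 0.08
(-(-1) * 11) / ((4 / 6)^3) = 297 / 8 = 37.12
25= 25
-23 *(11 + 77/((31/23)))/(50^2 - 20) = -3036/4805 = -0.63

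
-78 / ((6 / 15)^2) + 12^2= -687 / 2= -343.50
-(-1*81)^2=-6561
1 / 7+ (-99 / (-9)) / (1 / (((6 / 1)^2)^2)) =99793 / 7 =14256.14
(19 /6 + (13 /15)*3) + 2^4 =653 /30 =21.77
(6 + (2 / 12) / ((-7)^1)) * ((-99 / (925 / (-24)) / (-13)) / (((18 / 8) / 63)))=-397584 / 12025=-33.06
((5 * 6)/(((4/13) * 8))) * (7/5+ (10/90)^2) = 17.21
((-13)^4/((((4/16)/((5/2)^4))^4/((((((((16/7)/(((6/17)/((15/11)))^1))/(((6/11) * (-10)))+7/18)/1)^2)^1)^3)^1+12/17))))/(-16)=-1236649179158568551177978515625/278632736372293632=-4438276690884.69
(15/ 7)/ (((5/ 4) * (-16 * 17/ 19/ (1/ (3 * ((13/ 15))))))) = -285/ 6188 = -0.05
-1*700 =-700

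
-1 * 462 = -462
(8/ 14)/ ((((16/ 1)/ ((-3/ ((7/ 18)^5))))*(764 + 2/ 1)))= -708588/ 45059567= -0.02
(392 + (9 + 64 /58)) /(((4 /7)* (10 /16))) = 163254 /145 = 1125.89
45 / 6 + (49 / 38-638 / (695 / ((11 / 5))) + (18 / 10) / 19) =453238 / 66025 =6.86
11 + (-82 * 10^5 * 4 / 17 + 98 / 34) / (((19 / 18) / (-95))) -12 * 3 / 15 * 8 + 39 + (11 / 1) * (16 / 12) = 173646844.88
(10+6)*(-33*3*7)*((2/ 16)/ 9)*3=-462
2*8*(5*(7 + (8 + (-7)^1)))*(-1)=-640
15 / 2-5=2.50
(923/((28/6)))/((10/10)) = 197.79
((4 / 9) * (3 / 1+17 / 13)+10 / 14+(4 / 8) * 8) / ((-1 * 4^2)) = -5429 / 13104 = -0.41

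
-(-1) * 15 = 15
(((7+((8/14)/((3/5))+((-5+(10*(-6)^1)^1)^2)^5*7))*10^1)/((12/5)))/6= 2473779089575561525525/378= 6544389125861273877.05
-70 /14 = -5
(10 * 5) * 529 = 26450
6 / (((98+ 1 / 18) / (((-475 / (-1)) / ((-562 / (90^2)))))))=-418.91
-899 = -899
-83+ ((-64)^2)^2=16777133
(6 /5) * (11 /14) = 33 /35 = 0.94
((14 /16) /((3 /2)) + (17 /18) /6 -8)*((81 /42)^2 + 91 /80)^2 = -362483521 /2116800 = -171.24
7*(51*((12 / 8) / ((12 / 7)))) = 2499 / 8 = 312.38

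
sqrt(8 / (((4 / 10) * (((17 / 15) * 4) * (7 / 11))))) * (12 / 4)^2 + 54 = 45 * sqrt(3927) / 119 + 54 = 77.70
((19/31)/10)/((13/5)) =19/806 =0.02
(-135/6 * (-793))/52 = 2745/8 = 343.12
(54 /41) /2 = 27 /41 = 0.66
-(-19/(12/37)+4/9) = 2093/36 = 58.14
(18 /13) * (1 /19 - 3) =-1008 /247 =-4.08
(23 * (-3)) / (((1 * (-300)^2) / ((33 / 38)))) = -253 / 380000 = -0.00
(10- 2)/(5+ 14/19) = 152/109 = 1.39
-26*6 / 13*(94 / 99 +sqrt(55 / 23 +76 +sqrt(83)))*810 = -9720*sqrt(529*sqrt(83) +41469) / 23- 101520 / 11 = -100152.27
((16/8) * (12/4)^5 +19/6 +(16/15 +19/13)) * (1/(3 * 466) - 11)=-2948708897/545220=-5408.29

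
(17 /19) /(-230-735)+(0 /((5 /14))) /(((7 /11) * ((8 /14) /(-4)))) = -17 /18335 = -0.00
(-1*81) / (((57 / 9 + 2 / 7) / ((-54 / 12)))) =55.07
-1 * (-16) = 16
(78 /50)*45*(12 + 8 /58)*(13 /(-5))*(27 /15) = -14455584 /3625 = -3987.75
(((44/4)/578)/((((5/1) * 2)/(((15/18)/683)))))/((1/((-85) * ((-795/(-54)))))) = -14575/5015952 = -0.00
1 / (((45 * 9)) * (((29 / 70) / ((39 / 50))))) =91 / 19575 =0.00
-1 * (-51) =51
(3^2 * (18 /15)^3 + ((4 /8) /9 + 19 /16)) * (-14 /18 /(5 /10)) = -2116177 /81000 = -26.13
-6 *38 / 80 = -57 / 20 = -2.85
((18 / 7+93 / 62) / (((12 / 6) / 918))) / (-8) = -26163 / 112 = -233.60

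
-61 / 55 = -1.11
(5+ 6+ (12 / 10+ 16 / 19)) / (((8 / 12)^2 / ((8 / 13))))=22302 / 1235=18.06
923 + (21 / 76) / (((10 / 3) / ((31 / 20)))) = 14031553 / 15200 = 923.13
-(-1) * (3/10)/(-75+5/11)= -33/8200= -0.00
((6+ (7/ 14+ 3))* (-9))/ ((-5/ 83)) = 14193/ 10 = 1419.30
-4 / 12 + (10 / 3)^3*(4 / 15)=773 / 81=9.54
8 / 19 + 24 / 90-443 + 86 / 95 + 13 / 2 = -247897 / 570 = -434.91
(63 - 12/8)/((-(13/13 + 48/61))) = -7503/218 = -34.42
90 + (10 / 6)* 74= 640 / 3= 213.33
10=10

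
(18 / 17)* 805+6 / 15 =72484 / 85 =852.75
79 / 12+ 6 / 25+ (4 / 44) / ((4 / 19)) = 11971 / 1650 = 7.26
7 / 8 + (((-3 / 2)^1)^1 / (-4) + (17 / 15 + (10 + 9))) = 1283 / 60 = 21.38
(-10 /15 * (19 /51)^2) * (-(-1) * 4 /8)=-361 /7803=-0.05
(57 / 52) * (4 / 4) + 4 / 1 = 265 / 52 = 5.10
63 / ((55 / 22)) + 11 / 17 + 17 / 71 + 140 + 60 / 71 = 1007432 / 6035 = 166.93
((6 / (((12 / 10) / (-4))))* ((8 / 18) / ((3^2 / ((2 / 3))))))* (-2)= 1.32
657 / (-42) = -219 / 14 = -15.64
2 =2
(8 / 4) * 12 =24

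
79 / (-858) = -79 / 858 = -0.09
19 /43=0.44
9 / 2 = 4.50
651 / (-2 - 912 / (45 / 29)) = -9765 / 8846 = -1.10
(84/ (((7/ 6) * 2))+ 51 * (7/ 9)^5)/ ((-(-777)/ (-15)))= -4971535/ 5097897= -0.98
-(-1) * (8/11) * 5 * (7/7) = 40/11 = 3.64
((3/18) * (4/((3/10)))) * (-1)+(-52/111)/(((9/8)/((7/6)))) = -8116/2997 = -2.71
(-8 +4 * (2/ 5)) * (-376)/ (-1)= -12032/ 5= -2406.40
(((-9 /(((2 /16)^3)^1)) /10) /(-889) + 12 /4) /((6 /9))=46917 /8890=5.28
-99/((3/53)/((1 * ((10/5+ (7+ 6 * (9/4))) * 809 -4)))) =-63658353/2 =-31829176.50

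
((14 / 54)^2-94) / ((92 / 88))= -1506494 / 16767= -89.85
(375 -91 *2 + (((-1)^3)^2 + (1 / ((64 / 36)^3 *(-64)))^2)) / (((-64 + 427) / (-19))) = -253300001346275 / 24945170055168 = -10.15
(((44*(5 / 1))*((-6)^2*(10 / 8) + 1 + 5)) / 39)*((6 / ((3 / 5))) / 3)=37400 / 39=958.97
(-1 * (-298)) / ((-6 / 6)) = -298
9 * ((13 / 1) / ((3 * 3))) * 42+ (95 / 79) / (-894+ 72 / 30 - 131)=220543667 / 403927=546.00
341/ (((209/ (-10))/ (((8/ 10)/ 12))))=-62/ 57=-1.09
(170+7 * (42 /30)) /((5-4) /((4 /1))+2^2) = 3596 /85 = 42.31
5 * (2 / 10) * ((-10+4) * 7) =-42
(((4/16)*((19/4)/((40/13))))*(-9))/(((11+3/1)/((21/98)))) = -6669/125440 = -0.05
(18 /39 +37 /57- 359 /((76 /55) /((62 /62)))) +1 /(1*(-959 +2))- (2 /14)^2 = -3995422127 /15443428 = -258.71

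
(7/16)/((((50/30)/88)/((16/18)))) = 308/15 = 20.53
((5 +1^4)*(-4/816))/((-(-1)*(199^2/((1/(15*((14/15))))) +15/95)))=-0.00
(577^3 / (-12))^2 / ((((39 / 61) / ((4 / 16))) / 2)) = 2251047783394666429 / 11232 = 200413798379154.77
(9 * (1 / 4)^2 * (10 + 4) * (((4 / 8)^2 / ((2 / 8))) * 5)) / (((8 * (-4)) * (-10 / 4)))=63 / 128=0.49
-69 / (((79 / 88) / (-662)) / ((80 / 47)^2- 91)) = -782302988016 / 174511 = -4482829.09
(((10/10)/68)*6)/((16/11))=33/544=0.06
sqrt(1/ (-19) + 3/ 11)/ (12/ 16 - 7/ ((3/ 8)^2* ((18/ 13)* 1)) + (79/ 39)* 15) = -4212* sqrt(9614)/ 4239565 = -0.10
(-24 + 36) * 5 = 60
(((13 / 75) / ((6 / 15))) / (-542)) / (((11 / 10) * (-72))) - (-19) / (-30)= -4077943 / 6438960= -0.63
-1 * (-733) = 733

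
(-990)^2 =980100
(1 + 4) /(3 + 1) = 5 /4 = 1.25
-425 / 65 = -85 / 13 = -6.54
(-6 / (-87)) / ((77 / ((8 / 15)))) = 16 / 33495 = 0.00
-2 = -2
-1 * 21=-21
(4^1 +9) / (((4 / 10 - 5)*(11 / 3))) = -195 / 253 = -0.77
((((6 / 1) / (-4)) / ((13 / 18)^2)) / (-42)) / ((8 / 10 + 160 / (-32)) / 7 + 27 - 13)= 405 / 79261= 0.01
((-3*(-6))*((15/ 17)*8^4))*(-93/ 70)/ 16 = -642816/ 119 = -5401.82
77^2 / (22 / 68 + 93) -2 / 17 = 3420616 / 53941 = 63.41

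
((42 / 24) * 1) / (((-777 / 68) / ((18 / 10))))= -51 / 185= -0.28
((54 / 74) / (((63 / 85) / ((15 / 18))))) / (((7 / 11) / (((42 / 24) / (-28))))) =-4675 / 58016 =-0.08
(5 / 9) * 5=25 / 9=2.78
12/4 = 3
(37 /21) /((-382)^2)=37 /3064404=0.00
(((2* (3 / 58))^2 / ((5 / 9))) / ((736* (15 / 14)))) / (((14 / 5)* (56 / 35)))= 27 / 4951808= 0.00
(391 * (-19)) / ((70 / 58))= -215441 / 35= -6155.46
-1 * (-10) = 10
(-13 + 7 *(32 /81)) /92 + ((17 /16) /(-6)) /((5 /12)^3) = -2383937 /931500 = -2.56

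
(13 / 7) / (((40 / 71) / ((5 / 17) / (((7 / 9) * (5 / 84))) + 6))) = 2769 / 68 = 40.72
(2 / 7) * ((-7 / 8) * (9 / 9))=-1 / 4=-0.25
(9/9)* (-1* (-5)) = 5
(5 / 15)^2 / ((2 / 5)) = 5 / 18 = 0.28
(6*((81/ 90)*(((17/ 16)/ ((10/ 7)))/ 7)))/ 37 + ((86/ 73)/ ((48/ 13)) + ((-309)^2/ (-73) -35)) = -8703427979/ 6482400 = -1342.62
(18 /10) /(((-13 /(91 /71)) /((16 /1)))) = -1008 /355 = -2.84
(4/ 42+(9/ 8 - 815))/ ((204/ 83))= -11347345/ 34272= -331.10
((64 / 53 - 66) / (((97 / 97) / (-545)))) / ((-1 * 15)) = -374306 / 159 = -2354.13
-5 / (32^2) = -5 / 1024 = -0.00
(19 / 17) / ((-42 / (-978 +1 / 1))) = 18563 / 714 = 26.00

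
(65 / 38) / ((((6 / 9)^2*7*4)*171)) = 65 / 80864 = 0.00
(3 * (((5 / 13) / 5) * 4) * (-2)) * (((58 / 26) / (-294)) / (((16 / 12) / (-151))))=-13137 / 8281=-1.59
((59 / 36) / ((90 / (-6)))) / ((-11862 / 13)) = 767 / 6405480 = 0.00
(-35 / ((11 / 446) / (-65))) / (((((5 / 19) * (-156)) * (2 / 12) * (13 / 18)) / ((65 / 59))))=-13346550 / 649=-20564.79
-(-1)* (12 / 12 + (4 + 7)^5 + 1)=161053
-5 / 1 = -5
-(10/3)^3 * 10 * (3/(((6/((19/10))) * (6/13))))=-61750/81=-762.35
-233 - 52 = -285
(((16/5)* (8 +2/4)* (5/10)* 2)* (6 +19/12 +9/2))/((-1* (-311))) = 986/933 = 1.06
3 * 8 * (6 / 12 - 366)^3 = -1171853673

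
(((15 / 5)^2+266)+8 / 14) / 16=1929 / 112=17.22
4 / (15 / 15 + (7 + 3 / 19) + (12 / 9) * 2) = 228 / 617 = 0.37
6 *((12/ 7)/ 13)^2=864/ 8281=0.10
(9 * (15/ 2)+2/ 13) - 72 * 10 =-16961/ 26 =-652.35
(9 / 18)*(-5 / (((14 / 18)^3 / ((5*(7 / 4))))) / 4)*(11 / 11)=-18225 / 1568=-11.62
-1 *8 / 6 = -4 / 3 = -1.33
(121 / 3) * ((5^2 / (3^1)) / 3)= 3025 / 27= 112.04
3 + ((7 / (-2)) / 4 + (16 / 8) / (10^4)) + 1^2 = 3.13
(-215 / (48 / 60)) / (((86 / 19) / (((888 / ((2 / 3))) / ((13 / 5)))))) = -790875 / 26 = -30418.27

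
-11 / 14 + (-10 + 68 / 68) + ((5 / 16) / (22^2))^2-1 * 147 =-65816565585 / 419786752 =-156.79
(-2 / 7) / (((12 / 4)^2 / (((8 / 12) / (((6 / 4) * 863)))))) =-8 / 489321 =-0.00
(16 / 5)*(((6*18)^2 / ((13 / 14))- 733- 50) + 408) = 2534736 / 65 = 38995.94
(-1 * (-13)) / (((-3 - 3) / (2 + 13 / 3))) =-247 / 18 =-13.72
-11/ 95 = -0.12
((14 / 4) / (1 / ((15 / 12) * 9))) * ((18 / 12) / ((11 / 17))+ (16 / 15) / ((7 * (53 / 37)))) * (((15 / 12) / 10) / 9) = 296839 / 223872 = 1.33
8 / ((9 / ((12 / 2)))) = 5.33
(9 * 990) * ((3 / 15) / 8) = 891 / 4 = 222.75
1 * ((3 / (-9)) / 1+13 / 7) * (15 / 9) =160 / 63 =2.54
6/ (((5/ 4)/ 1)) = 24/ 5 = 4.80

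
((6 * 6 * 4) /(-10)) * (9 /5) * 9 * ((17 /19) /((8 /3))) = -37179 /475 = -78.27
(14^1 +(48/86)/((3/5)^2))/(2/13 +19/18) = 156468/12169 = 12.86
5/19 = 0.26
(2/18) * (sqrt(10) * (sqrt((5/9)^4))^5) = 9765625 * sqrt(10)/31381059609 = 0.00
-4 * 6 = -24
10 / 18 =5 / 9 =0.56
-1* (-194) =194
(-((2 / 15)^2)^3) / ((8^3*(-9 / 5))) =1 / 164025000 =0.00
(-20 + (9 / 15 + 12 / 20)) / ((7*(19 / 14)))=-188 / 95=-1.98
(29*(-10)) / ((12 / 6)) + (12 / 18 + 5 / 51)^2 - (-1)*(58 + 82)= -1276 / 289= -4.42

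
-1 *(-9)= 9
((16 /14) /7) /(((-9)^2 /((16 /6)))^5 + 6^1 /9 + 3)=786432 /124551443250073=0.00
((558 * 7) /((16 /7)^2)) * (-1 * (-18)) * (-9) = -7751457 /64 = -121116.52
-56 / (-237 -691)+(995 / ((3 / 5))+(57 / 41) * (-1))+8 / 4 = 23670661 / 14268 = 1659.00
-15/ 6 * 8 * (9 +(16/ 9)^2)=-19700/ 81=-243.21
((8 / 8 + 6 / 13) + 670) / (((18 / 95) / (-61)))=-216173.31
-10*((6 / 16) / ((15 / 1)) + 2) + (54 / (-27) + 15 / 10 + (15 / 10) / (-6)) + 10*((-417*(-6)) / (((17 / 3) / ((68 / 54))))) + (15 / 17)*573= 102758 / 17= 6044.59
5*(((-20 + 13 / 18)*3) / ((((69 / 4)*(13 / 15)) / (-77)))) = 1335950 / 897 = 1489.35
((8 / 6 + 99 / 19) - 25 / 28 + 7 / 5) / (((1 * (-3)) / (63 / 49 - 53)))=10184327 / 83790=121.55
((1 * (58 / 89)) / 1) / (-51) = -58 / 4539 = -0.01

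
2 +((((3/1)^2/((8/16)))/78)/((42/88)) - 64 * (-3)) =17698/91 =194.48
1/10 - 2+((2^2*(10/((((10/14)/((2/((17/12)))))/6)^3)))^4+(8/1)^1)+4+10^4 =9013974578922675330235123826214708779937/455173622835750781250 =19803376396824656142.31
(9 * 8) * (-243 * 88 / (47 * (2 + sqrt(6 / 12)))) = -12100.91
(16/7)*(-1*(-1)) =16/7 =2.29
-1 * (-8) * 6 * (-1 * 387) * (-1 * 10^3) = 18576000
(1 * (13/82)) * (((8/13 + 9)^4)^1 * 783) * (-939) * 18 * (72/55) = -23263358203125000/990847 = -23478254668.10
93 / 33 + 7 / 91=414 / 143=2.90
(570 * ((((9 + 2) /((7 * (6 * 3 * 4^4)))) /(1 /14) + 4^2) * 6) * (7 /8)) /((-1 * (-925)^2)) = -39235 /700928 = -0.06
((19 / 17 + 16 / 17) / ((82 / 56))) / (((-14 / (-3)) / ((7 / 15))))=98 / 697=0.14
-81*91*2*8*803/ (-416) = 455301/ 2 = 227650.50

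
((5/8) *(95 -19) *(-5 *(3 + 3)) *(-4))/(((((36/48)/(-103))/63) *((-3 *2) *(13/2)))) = 16438800/13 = 1264523.08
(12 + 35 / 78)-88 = -5893 / 78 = -75.55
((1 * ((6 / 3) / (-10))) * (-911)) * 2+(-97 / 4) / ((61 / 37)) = 349.69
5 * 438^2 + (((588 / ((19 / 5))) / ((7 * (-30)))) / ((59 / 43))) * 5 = 1075282610 / 1121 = 959217.31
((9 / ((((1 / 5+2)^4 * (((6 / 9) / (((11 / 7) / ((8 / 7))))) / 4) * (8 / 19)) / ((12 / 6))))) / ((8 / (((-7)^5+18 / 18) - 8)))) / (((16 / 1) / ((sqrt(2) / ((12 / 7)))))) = -6289486875 * sqrt(2) / 5451776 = -1631.52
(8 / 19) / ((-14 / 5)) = -20 / 133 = -0.15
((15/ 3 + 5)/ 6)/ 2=5/ 6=0.83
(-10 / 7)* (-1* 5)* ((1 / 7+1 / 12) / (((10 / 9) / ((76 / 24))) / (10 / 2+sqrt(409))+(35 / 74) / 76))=-8949190 / 1134007+4942090* sqrt(409) / 1134007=80.25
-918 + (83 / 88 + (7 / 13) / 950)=-498328367 / 543400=-917.06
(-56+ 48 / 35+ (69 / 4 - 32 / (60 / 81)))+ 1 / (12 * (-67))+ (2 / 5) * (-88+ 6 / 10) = -4064113 / 35175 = -115.54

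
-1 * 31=-31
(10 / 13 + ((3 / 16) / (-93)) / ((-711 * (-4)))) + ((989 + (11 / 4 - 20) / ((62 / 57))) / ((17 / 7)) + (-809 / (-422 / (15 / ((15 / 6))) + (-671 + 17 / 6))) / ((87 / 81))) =173372452470677 / 430745095872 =402.49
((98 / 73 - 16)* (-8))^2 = 73273600 / 5329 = 13749.97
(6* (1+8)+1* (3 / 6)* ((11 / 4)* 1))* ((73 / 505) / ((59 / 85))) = 549763 / 47672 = 11.53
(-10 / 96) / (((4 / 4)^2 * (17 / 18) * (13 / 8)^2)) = -120 / 2873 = -0.04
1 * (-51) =-51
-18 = -18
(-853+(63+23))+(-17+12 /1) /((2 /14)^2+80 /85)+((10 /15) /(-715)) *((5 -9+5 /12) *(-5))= -58967993 /76362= -772.22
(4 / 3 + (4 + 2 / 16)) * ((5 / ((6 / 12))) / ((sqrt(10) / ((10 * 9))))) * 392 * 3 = 577710 * sqrt(10) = 1826879.43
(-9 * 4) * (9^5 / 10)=-1062882 / 5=-212576.40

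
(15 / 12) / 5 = 1 / 4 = 0.25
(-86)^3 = -636056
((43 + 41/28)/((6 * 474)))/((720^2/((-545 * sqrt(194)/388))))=-9047 * sqrt(194)/213561556992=-0.00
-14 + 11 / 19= -255 / 19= -13.42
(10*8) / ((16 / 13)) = 65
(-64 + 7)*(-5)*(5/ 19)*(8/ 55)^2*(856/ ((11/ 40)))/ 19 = 6574080/ 25289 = 259.96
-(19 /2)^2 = -361 /4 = -90.25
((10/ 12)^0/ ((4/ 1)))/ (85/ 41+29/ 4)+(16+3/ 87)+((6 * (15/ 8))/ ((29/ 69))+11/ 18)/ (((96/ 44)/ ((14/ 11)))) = 613583017/ 19155312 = 32.03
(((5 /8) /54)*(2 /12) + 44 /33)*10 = 17305 /1296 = 13.35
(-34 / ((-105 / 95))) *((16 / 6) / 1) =5168 / 63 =82.03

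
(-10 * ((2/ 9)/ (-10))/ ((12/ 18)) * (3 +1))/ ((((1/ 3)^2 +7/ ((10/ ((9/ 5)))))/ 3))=1800/ 617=2.92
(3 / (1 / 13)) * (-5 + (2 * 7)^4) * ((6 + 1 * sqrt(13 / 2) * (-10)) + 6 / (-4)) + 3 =13482267 / 2-7490145 * sqrt(26) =-31451262.01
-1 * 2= -2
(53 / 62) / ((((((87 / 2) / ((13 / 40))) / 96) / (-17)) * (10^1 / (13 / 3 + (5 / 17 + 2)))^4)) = -2.01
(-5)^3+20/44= -1370/11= -124.55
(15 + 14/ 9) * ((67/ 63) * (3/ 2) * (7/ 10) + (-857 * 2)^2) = 26263906223/ 540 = 48636863.38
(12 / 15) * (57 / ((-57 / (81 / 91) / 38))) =-12312 / 455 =-27.06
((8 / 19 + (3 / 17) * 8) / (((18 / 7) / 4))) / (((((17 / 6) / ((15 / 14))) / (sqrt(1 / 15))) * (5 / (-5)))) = -0.28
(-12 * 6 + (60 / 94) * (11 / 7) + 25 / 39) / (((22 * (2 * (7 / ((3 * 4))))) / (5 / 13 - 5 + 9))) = -4677819 / 389207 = -12.02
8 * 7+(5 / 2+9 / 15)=591 / 10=59.10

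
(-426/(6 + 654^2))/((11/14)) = -0.00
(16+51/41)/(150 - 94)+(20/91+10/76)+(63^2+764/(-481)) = 83262603693/20983144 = 3968.07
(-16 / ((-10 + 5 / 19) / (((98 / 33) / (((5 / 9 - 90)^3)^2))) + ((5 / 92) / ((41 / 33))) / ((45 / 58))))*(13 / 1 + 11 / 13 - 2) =44435199186 / 393600822508114436059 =0.00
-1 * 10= -10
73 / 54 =1.35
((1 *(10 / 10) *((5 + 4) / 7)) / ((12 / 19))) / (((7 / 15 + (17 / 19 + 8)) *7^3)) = 16245 / 25623472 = 0.00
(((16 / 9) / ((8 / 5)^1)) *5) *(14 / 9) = 8.64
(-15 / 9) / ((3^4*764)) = -5 / 185652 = -0.00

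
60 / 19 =3.16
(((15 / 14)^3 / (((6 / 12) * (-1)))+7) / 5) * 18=56061 / 3430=16.34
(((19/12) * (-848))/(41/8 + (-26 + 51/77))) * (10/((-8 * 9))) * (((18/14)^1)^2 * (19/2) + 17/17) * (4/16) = -90665245/2353239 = -38.53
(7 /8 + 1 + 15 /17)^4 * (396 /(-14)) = -1957763671875 /1197357056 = -1635.07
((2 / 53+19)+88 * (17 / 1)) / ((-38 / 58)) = -2328613 / 1007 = -2312.43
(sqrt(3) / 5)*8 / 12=0.23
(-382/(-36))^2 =36481/324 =112.60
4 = 4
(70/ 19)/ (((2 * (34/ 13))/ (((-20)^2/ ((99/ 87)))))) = 2639000/ 10659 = 247.58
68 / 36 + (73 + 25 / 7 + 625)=44318 / 63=703.46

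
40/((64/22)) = 55/4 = 13.75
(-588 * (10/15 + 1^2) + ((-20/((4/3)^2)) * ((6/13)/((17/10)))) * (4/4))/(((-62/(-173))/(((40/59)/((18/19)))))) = -7141171850/3637881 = -1963.00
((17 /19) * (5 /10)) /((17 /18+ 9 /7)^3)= 17003196 /421572779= 0.04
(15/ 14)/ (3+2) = 3/ 14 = 0.21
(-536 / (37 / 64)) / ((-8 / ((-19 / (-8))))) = 10184 / 37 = 275.24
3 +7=10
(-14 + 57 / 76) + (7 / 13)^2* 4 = -8173 / 676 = -12.09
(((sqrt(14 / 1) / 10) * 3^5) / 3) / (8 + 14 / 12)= 243 * sqrt(14) / 275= 3.31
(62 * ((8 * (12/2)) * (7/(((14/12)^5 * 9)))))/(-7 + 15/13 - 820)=-2089152/1611071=-1.30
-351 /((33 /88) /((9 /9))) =-936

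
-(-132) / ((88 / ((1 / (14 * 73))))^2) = 0.00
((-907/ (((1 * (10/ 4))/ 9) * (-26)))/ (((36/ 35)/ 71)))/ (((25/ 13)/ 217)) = 97819043/ 100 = 978190.43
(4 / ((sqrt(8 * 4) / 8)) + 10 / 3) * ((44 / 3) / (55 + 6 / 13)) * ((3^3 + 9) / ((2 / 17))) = 194480 / 721 + 233376 * sqrt(2) / 721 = 727.49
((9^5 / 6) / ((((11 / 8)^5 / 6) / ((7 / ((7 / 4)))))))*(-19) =-147053740032 / 161051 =-913088.03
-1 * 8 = -8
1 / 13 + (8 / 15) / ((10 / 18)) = 1.04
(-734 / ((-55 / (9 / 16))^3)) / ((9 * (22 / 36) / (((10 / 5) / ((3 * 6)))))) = 29727 / 1874048000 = 0.00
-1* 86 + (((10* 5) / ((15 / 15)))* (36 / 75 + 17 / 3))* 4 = 3430 / 3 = 1143.33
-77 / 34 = -2.26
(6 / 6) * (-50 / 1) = -50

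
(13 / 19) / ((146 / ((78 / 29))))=507 / 40223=0.01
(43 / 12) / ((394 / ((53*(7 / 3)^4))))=5471879 / 382968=14.29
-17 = -17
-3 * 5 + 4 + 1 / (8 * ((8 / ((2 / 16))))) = -5631 / 512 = -11.00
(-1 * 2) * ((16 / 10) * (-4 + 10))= -96 / 5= -19.20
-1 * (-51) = 51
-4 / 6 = -2 / 3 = -0.67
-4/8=-1/2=-0.50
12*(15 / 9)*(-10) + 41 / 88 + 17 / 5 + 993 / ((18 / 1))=-186077 / 1320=-140.97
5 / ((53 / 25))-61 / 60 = 1.34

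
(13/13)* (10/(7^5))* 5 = 50/16807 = 0.00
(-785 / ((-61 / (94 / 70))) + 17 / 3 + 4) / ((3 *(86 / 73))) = 1259980 / 165249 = 7.62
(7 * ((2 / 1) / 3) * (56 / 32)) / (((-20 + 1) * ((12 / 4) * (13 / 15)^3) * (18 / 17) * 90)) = -20825 / 9016488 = -0.00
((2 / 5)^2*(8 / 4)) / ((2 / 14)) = 56 / 25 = 2.24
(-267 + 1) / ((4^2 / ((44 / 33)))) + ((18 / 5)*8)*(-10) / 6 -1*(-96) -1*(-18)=263 / 6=43.83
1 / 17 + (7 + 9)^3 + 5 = 69718 / 17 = 4101.06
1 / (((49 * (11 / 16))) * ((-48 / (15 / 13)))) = -5 / 7007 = -0.00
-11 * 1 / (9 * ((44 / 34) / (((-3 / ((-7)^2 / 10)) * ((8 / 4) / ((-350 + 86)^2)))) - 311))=935 / 56587131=0.00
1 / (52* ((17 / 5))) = 0.01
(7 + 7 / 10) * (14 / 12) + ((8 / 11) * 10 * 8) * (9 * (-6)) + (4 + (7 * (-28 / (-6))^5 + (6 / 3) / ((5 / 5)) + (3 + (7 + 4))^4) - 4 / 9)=2714783969 / 53460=50781.59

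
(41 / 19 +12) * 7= 1883 / 19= 99.11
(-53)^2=2809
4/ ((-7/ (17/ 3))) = -68/ 21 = -3.24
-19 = -19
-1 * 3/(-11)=3/11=0.27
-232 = -232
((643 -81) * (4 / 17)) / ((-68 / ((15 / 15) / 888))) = -281 / 128316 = -0.00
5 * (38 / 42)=4.52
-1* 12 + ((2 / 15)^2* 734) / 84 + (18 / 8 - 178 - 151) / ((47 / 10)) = -36138679 / 444150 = -81.37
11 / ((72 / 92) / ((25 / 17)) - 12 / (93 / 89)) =-196075 / 195214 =-1.00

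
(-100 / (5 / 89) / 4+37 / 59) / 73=-26218 / 4307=-6.09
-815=-815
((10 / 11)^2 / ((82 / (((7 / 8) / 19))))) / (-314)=-175 / 118389304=-0.00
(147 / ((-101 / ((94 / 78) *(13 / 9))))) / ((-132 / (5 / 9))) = 11515 / 1079892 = 0.01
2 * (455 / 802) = 455 / 401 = 1.13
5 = 5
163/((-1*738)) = -163/738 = -0.22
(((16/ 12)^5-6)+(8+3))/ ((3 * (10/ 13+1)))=1.74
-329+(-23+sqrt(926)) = -352+sqrt(926) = -321.57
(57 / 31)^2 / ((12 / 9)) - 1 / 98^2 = 11700793 / 4614722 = 2.54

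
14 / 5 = 2.80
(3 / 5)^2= 9 / 25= 0.36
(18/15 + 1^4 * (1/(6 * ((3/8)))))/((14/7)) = 37/45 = 0.82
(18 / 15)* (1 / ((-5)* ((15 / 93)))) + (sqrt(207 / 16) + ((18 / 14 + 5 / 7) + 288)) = 3* sqrt(23) / 4 + 36064 / 125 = 292.11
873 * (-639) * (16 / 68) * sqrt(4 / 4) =-2231388 / 17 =-131258.12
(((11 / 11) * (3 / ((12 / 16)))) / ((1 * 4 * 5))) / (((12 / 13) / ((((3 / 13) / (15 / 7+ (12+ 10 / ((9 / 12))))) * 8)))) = 42 / 2885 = 0.01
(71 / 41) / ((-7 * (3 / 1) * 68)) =-71 / 58548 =-0.00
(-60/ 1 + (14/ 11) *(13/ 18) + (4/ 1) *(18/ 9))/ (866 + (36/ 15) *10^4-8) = -5057/ 2460942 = -0.00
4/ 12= 0.33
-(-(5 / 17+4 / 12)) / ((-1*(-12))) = 8 / 153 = 0.05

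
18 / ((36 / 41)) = 20.50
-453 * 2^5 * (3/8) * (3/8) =-4077/2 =-2038.50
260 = 260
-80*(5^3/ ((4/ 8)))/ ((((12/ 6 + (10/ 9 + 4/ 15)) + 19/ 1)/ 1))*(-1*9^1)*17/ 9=15300000/ 1007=15193.64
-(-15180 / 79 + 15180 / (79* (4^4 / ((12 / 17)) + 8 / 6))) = 1377585 / 7189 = 191.62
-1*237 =-237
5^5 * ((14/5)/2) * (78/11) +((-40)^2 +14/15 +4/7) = 32624.23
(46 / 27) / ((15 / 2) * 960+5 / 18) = 4 / 16905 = 0.00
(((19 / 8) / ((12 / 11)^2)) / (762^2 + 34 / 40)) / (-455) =-2299 / 304350804576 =-0.00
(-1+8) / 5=7 / 5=1.40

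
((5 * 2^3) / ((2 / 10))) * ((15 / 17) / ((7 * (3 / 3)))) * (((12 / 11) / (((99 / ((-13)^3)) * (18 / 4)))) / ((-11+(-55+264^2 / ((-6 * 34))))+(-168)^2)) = -0.00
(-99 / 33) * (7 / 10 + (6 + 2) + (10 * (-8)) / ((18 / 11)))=3617 / 30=120.57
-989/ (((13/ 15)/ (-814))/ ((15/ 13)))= 181135350/ 169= 1071806.80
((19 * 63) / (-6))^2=159201 / 4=39800.25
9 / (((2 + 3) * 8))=9 / 40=0.22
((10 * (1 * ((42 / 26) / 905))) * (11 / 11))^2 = 1764 / 5536609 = 0.00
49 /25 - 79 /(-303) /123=1828156 /931725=1.96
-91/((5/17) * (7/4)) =-884/5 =-176.80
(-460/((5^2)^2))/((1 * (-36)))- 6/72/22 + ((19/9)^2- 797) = -706141159/891000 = -792.53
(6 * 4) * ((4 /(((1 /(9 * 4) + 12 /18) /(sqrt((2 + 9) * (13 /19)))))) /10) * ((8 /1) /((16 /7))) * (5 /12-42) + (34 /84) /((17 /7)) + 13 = 79 /6-251496 * sqrt(2717) /2375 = -5506.49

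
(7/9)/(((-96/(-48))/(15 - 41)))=-91/9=-10.11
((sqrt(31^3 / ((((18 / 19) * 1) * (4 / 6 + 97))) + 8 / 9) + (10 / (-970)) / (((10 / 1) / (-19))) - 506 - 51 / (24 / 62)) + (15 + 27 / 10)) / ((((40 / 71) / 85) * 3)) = -483950271 / 15520 + 6035 * sqrt(39913046) / 42192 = -30278.70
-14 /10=-7 /5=-1.40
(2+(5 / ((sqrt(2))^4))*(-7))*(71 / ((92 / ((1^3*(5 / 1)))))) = -9585 / 368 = -26.05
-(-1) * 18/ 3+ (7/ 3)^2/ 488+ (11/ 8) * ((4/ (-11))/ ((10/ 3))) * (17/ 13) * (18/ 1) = 708101/ 285480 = 2.48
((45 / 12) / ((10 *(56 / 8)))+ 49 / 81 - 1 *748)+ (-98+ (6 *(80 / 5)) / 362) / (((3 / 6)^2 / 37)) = -12489371641 / 821016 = -15212.09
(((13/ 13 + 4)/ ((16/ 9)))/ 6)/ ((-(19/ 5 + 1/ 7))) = -175/ 1472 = -0.12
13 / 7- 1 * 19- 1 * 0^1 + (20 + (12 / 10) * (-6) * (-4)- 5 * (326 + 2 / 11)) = -615712 / 385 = -1599.25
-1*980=-980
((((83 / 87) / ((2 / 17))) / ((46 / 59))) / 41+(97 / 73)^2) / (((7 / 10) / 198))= 83238469215 / 145732163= 571.17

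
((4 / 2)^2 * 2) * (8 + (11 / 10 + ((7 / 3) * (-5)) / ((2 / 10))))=-5908 / 15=-393.87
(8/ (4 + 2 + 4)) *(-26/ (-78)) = 4/ 15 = 0.27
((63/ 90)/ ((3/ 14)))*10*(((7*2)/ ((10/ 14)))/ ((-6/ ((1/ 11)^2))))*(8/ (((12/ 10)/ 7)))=-134456/ 3267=-41.16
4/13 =0.31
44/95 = 0.46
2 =2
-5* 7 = -35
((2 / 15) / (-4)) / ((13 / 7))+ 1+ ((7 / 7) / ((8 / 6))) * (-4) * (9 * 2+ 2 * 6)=-34717 / 390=-89.02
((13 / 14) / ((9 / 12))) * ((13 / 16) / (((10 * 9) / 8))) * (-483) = -3887 / 90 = -43.19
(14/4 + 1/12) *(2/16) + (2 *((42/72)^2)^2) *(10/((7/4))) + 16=46063/2592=17.77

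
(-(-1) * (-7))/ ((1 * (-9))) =7/ 9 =0.78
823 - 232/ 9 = 7175/ 9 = 797.22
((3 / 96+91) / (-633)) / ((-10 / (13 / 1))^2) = -164099 / 675200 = -0.24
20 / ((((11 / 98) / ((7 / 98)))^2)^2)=48020 / 14641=3.28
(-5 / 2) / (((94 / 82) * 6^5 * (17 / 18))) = -205 / 690336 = -0.00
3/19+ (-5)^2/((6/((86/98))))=21307/5586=3.81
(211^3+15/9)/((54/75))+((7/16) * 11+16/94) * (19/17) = 4503453242611/345168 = 13047134.27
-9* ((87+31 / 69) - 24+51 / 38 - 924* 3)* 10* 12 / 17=1277694180 / 7429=171987.37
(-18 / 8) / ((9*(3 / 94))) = -47 / 6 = -7.83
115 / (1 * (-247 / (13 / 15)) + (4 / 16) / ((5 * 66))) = -151800 / 376199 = -0.40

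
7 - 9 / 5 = 26 / 5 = 5.20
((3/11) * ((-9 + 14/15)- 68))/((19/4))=-4564/1045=-4.37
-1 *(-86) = 86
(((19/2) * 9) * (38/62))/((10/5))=3249/124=26.20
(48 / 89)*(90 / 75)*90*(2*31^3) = 308873088 / 89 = 3470484.13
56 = 56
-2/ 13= -0.15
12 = 12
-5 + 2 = -3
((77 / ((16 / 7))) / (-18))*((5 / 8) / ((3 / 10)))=-13475 / 3456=-3.90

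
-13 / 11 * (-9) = 117 / 11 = 10.64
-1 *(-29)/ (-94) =-29/ 94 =-0.31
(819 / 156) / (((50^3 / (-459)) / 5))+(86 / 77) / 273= -194021419 / 2102100000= -0.09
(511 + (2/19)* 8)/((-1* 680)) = -1945/2584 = -0.75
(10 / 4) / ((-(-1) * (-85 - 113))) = -5 / 396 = -0.01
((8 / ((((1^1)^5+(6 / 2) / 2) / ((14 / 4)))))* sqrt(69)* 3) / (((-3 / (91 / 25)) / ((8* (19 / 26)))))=-29792* sqrt(69) / 125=-1979.77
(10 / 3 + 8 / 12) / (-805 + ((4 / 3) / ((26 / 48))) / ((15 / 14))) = -780 / 156527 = -0.00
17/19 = 0.89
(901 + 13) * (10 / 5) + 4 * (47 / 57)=104384 / 57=1831.30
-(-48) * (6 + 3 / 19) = 5616 / 19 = 295.58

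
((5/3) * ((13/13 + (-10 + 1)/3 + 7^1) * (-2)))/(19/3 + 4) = -50/31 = -1.61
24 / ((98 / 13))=156 / 49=3.18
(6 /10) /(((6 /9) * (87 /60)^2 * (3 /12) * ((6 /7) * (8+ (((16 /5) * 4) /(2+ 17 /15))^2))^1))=463890 /5733097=0.08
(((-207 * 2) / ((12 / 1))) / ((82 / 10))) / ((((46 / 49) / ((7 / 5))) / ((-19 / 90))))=6517 / 4920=1.32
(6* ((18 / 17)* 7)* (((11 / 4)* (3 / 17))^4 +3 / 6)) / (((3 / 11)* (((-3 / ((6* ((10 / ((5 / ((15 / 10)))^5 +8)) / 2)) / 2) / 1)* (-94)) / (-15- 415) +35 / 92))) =-49450224478052475 / 9806395283419472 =-5.04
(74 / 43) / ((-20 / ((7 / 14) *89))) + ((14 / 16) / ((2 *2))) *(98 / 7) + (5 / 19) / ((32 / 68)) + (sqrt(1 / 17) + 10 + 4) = sqrt(17) / 17 + 901487 / 65360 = 14.04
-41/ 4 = -10.25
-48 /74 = -24 /37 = -0.65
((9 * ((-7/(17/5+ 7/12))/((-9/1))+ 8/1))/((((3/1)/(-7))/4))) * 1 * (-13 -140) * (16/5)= 402764544/1195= 337041.46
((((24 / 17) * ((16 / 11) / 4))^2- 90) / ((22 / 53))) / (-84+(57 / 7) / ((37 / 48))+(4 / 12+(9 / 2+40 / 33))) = 43075243638 / 13427851217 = 3.21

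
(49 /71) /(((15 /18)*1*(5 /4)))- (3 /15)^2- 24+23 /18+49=171893 /6390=26.90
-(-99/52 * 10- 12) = 807/26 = 31.04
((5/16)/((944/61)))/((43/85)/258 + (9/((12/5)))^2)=77775/54169552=0.00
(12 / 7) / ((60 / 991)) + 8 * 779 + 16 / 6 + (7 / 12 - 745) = 772599 / 140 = 5518.56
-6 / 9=-2 / 3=-0.67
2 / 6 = 1 / 3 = 0.33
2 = 2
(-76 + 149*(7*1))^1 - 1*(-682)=1649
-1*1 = -1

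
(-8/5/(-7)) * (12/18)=16/105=0.15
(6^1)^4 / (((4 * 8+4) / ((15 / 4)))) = 135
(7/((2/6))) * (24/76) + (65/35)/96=6.65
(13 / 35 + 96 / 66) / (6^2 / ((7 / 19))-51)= 703 / 17985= 0.04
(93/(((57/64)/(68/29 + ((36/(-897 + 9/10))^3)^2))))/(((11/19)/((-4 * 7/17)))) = -92517087060958418142893056/132816778511713575375283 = -696.58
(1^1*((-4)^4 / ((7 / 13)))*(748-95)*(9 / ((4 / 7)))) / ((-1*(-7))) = 4889664 / 7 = 698523.43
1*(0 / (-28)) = 0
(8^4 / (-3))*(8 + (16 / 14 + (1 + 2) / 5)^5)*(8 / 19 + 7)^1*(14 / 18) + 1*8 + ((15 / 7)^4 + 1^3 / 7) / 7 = -1704286482936784 / 8981240625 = -189760.70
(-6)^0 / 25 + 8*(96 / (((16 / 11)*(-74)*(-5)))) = 1357 / 925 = 1.47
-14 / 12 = -7 / 6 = -1.17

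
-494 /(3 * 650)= -19 /75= -0.25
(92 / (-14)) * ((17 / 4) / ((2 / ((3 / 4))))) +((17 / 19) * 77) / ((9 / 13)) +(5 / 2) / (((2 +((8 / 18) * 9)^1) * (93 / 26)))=52934111 / 593712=89.16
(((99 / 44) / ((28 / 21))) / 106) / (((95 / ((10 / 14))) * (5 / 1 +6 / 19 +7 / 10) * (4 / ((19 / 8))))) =0.00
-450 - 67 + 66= -451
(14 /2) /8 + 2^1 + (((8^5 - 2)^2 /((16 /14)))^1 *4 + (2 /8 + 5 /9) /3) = 811649732215 /216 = 3757637649.14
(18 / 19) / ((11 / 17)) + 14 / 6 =2381 / 627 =3.80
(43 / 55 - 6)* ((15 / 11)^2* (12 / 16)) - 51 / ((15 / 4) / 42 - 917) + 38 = 30.78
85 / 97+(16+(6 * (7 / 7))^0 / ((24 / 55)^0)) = 1734 / 97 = 17.88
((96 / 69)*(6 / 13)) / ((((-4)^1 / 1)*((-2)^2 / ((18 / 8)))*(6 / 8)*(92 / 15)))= -135 / 6877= -0.02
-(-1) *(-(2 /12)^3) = -1 /216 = -0.00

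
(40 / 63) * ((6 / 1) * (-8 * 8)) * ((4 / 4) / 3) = -5120 / 63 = -81.27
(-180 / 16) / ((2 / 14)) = -315 / 4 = -78.75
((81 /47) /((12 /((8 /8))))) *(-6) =-81 /94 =-0.86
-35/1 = -35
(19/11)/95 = 1/55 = 0.02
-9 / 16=-0.56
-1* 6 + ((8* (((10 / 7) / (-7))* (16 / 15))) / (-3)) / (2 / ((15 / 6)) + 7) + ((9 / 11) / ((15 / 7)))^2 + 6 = 11456759 / 52026975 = 0.22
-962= -962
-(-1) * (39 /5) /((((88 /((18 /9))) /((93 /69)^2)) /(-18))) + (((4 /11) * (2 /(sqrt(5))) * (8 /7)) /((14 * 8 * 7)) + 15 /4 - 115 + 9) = -12574477 /116380 + 4 * sqrt(5) /18865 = -108.05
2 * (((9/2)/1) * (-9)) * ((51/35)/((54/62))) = -4743/35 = -135.51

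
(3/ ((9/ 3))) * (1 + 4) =5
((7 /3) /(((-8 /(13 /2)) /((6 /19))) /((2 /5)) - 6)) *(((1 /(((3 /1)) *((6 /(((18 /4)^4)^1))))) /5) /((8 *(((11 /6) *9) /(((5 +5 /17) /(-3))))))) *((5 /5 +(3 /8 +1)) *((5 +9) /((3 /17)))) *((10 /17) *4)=14705145 /3674176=4.00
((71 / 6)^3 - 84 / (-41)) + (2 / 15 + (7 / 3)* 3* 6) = 75328139 / 44280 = 1701.18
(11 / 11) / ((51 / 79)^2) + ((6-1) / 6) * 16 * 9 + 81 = 529042 / 2601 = 203.40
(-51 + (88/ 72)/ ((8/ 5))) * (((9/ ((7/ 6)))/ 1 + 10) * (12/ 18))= -112127/ 189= -593.26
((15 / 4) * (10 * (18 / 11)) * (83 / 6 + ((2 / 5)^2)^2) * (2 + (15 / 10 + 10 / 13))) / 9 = 5768781 / 14300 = 403.41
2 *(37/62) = 37/31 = 1.19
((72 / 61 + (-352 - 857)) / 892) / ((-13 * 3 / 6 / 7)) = 1.46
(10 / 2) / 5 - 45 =-44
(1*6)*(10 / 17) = 60 / 17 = 3.53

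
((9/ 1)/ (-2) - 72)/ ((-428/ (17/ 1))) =2601/ 856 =3.04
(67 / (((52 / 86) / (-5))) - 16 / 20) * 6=-216387 / 65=-3329.03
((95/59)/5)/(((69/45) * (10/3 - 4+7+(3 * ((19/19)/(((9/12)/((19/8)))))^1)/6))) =0.03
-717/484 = -1.48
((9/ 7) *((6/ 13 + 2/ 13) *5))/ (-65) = -72/ 1183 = -0.06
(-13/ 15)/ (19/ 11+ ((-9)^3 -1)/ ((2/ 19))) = 143/ 1143990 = 0.00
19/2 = 9.50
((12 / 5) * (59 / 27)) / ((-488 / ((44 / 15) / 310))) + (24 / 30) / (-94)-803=-803.01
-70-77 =-147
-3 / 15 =-1 / 5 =-0.20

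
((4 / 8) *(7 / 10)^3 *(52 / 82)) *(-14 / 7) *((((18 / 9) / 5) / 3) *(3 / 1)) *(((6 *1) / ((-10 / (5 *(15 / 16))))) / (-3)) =-13377 / 164000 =-0.08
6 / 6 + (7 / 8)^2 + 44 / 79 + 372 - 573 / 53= 97409387 / 267968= 363.51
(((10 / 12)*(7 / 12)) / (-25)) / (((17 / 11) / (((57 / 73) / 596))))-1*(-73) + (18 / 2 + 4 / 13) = 94969243381 / 1153832160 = 82.31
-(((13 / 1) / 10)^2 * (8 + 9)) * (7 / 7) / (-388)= 0.07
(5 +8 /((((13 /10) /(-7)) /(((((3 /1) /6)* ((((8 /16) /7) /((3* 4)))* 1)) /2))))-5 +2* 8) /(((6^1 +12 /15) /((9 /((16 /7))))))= 130515 /14144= 9.23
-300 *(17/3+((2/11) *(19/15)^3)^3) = -1170136529766428/682241484375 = -1715.14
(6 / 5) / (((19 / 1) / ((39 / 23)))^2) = 9126 / 954845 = 0.01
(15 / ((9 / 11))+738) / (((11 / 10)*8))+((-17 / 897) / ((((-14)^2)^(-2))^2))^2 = 27694854643587006128411 / 35402796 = 782278739893510.28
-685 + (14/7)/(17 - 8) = -6163/9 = -684.78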